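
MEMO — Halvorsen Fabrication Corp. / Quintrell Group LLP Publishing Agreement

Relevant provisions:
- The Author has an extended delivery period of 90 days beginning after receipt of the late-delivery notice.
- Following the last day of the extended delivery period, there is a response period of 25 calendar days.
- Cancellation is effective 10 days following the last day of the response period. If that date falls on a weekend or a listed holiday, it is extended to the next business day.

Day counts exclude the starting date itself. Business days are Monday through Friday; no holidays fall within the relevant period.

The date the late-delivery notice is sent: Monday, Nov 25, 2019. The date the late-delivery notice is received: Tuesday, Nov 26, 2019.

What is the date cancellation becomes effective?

Mar 30, 2020

Adding 90 calendar days to Nov 26, 2019 gives Feb 24, 2020, which is the last day of the extended delivery period.
The last day of the response period: Feb 24, 2020 + 25 days = Mar 20, 2020.
Adding 10 calendar days to Mar 20, 2020 gives Mar 30, 2020, which is the date cancellation becomes effective. Mar 30, 2020 is a Monday, so no roll-forward applies.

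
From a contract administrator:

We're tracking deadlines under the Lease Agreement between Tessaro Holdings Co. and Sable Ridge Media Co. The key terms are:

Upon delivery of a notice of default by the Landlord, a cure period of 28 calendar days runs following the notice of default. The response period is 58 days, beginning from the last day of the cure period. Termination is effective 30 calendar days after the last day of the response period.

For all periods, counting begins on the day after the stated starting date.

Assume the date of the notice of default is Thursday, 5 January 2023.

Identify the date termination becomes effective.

1 May 2023

The last day of the cure period: 28 calendar days after 5 January 2023 is 2 February 2023.
The last day of the response period: 2 February 2023 + 58 days = 1 April 2023.
The date termination becomes effective: 1 April 2023 + 30 days = 1 May 2023.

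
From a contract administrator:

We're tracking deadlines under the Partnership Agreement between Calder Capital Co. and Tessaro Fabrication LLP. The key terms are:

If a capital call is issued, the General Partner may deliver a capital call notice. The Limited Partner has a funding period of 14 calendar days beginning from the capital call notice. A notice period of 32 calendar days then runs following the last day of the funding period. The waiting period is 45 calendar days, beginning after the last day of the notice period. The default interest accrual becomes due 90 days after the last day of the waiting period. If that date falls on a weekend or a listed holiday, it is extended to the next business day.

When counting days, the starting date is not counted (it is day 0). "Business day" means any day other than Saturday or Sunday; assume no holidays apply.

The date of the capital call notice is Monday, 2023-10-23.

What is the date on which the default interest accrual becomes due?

Adding 14 calendar days to 2023-10-23 gives 2023-11-06, which is the last day of the funding period.
The last day of the notice period: 2023-11-06 + 32 days = 2023-12-08.
Adding 45 calendar days to 2023-12-08 gives 2024-01-22, which is the last day of the waiting period.
Adding 90 calendar days to 2024-01-22 gives 2024-04-21, which is the date on which the default interest accrual becomes due. That falls on a Sunday, so it rolls to the next business day, Monday, 2024-04-22.

2024-04-22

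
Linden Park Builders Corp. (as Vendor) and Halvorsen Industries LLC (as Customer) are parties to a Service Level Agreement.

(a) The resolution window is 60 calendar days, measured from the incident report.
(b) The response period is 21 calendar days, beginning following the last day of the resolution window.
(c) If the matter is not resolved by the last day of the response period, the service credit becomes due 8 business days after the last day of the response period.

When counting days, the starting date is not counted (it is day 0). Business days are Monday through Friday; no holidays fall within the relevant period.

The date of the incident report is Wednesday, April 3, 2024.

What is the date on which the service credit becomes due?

July 3, 2024

The last day of the resolution window: 60 calendar days after April 3, 2024 is June 2, 2024.
The last day of the response period: June 2, 2024 + 21 days = June 23, 2024.
From Sunday, June 23, 2024, 8 business days (Jun 24, Jun 25, Jun 26, Jun 27, Jun 28, Jul 1, Jul 2, Jul 3, skipping weekends) brings us to Wednesday, July 3, 2024, which is the date on which the service credit becomes due.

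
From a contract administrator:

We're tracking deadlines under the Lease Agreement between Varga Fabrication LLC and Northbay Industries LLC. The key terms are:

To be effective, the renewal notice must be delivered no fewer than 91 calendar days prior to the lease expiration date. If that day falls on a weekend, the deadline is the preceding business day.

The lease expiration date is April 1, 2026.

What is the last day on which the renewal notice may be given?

December 31, 2025

April 1, 2026 minus 91 days is December 31, 2025. That is a Wednesday, so no adjustment is needed.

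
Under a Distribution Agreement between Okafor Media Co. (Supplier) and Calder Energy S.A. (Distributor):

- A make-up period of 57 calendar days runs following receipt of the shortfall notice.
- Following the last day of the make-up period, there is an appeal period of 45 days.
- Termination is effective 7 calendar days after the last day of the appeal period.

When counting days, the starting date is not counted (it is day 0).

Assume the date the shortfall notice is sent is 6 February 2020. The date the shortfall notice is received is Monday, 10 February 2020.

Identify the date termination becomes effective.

The last day of the make-up period: 10 February 2020 + 57 days = 7 April 2020.
The last day of the appeal period: 45 calendar days after 7 April 2020 is 22 May 2020.
The date termination becomes effective: 7 calendar days after 22 May 2020 is 29 May 2020.

29 May 2020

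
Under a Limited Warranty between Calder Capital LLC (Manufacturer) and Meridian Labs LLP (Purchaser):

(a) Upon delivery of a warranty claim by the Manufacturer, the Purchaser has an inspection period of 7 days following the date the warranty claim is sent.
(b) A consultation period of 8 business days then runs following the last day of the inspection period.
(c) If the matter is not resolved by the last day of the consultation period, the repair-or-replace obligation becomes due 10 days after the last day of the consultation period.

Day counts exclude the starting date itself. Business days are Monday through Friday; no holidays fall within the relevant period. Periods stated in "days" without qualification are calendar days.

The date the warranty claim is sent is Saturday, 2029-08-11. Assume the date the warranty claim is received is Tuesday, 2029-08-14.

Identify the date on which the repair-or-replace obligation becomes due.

The last day of the inspection period: 7 calendar days after 2029-08-11 is 2029-08-18.
From Saturday, 2029-08-18, 8 business days (Aug 20, Aug 21, Aug 22, Aug 23, Aug 24, Aug 27, Aug 28, Aug 29, skipping weekends) brings us to Wednesday, 2029-08-29, which is the last day of the consultation period.
The date on which the repair-or-replace obligation becomes due: 2029-08-29 + 10 days = 2029-09-08.

2029-09-08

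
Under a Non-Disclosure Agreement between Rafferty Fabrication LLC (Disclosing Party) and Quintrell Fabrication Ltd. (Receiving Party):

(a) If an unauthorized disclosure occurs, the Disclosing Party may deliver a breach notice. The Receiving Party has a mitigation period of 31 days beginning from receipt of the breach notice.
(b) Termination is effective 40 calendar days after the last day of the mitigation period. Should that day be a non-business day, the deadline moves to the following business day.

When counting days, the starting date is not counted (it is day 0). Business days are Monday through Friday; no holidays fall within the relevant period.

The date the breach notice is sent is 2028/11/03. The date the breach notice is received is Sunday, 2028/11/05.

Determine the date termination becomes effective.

The last day of the mitigation period: 2028/11/05 + 31 days = 2028/12/06.
The date termination becomes effective: 40 calendar days after 2028/12/06 is 2029/01/15. 2029/01/15 is a Monday, so no roll-forward applies.

2029/01/15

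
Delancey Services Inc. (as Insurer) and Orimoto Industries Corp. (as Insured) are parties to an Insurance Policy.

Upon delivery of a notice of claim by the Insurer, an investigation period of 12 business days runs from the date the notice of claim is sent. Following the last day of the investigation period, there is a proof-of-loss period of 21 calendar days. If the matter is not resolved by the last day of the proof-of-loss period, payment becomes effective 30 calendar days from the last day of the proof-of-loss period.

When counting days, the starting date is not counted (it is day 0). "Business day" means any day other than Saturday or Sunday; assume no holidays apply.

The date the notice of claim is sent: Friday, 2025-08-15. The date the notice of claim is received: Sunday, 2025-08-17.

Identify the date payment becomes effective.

2025-10-23

The last day of the investigation period: 12 business days after Friday, 2025-08-15, skipping weekends — Aug 18, Aug 19, Aug 20, Aug 21, …, Aug 29, Sep 1, Sep 2 — lands on Tuesday, 2025-09-02.
The last day of the proof-of-loss period: 2025-09-02 + 21 days = 2025-09-23.
The date payment becomes effective: 30 calendar days after 2025-09-23 is 2025-10-23.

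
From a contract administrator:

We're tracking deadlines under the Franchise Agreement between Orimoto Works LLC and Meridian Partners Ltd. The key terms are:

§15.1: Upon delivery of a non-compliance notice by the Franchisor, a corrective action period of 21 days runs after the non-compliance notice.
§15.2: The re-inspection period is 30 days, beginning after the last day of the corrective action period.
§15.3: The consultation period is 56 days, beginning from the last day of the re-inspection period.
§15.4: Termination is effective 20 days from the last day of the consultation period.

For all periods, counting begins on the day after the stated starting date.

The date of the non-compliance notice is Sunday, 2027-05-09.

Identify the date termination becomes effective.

2027-09-13

Adding 21 calendar days to 2027-05-09 gives 2027-05-30, which is the last day of the corrective action period.
The last day of the re-inspection period: 2027-05-30 + 30 days = 2027-06-29.
The last day of the consultation period: 56 calendar days after 2027-06-29 is 2027-08-24.
The date termination becomes effective: 20 calendar days after 2027-08-24 is 2027-09-13.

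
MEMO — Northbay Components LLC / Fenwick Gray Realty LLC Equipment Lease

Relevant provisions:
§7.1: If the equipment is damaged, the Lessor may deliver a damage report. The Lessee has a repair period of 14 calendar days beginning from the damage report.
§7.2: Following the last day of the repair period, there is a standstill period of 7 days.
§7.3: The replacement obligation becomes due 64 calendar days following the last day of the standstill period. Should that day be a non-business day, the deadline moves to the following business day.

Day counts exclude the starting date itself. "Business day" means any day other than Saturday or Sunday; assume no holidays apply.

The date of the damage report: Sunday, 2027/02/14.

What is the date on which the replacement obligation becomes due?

2027/05/10

The last day of the repair period: 2027/02/14 + 14 days = 2027/02/28.
The last day of the standstill period: 7 calendar days after 2027/02/28 is 2027/03/07.
The date on which the replacement obligation becomes due: 64 calendar days after 2027/03/07 is 2027/05/10. 2027/05/10 is a Monday, so no roll-forward applies.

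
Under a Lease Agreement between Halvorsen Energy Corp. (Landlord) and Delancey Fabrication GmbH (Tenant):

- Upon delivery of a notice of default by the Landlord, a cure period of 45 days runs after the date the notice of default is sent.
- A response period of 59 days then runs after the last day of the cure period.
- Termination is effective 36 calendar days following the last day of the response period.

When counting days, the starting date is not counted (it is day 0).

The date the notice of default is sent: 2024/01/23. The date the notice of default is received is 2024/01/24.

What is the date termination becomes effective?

The last day of the cure period: 2024/01/23 + 45 days = 2024/03/08.
Adding 59 calendar days to 2024/03/08 gives 2024/05/06, which is the last day of the response period.
The date termination becomes effective: 36 calendar days after 2024/05/06 is 2024/06/11.

2024/06/11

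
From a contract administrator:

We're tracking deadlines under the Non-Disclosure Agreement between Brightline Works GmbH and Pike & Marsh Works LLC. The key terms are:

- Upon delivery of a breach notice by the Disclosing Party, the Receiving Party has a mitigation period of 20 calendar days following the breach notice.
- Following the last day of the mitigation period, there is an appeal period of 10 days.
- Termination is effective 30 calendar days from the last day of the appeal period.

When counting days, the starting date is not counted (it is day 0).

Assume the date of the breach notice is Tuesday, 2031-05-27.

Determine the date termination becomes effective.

2031-07-26

Adding 20 calendar days to 2031-05-27 gives 2031-06-16, which is the last day of the mitigation period.
The last day of the appeal period: 10 calendar days after 2031-06-16 is 2031-06-26.
The date termination becomes effective: 2031-06-26 + 30 days = 2031-07-26.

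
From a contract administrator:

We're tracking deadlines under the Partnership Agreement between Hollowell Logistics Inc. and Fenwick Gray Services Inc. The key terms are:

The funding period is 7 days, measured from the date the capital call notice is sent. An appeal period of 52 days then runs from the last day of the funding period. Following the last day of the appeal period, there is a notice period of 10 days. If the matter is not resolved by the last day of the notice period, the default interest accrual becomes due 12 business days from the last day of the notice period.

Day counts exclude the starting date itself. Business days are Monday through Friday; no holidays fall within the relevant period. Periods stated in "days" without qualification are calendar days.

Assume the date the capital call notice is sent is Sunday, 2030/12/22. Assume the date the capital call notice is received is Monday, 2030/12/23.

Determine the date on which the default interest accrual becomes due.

2031/03/18

The last day of the funding period: 7 calendar days after 2030/12/22 is 2030/12/29.
Adding 52 calendar days to 2030/12/29 gives 2031/02/19, which is the last day of the appeal period.
The last day of the notice period: 10 calendar days after 2031/02/19 is 2031/03/01.
The date on which the default interest accrual becomes due: 12 business days after Saturday, 2031/03/01, skipping weekends — Mar 3, Mar 4, Mar 5, Mar 6, …, Mar 14, Mar 17, Mar 18 — lands on Tuesday, 2031/03/18.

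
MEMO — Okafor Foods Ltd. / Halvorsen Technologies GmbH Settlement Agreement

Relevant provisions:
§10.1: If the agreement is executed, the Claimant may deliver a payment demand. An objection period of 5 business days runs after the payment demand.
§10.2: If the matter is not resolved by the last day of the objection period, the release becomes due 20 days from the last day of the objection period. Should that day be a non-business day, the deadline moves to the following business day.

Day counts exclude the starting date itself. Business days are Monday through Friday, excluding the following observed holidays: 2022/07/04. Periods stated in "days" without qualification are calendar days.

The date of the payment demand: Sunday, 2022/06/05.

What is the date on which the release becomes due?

From Sunday, 2022/06/05, 5 business days (Jun 6, Jun 7, Jun 8, Jun 9, Jun 10, skipping weekends) brings us to Friday, 2022/06/10, which is the last day of the objection period.
Adding 20 calendar days to 2022/06/10 gives 2022/06/30, which is the date on which the release becomes due. 2022/06/30 is a Thursday and is not a listed holiday, so no roll-forward applies.

2022/06/30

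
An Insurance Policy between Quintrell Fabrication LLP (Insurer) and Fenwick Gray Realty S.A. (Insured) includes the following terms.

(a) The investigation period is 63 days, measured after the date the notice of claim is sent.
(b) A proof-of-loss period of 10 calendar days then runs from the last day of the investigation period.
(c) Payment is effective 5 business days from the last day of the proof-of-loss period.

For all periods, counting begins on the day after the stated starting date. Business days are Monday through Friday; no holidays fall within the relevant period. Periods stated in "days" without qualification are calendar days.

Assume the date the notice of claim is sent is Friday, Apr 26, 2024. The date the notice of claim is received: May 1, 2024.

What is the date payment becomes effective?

Jul 15, 2024

Adding 63 calendar days to Apr 26, 2024 gives Jun 28, 2024, which is the last day of the investigation period.
Adding 10 calendar days to Jun 28, 2024 gives Jul 8, 2024, which is the last day of the proof-of-loss period.
From Monday, Jul 8, 2024, 5 business days (Jul 9, Jul 10, Jul 11, Jul 12, Jul 15, skipping weekends) brings us to Monday, Jul 15, 2024, which is the date payment becomes effective.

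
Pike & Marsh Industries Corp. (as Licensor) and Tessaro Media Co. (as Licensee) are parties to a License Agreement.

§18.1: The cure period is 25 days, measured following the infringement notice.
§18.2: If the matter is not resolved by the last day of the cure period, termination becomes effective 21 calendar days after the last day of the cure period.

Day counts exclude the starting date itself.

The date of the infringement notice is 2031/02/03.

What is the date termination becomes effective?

2031/03/21

The last day of the cure period: 2031/02/03 + 25 days = 2031/02/28.
The date termination becomes effective: 2031/02/28 + 21 days = 2031/03/21.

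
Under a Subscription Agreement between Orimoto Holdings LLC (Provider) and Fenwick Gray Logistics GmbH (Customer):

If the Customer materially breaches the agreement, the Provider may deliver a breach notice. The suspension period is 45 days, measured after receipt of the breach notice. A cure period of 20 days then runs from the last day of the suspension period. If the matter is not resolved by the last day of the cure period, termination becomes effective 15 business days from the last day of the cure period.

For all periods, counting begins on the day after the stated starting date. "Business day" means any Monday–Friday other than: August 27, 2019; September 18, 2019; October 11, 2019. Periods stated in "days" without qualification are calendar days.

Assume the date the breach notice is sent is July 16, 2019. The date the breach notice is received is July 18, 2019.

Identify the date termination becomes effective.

October 14, 2019

Adding 45 calendar days to July 18, 2019 gives September 1, 2019, which is the last day of the suspension period.
Adding 20 calendar days to September 1, 2019 gives September 21, 2019, which is the last day of the cure period.
The date termination becomes effective: 15 business days after Saturday, September 21, 2019, skipping weekends and the listed holiday on Oct 11 — Sep 23, Sep 24, Sep 25, Sep 26, …, Oct 9, Oct 10, Oct 14 — lands on Monday, October 14, 2019.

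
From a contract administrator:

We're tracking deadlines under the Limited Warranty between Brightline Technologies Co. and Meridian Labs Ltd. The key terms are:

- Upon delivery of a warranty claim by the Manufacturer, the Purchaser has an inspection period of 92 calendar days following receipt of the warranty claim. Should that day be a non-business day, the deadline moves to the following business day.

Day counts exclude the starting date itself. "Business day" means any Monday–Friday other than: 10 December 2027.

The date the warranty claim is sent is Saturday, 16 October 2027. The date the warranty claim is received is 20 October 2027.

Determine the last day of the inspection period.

20 January 2028

The last day of the inspection period: 20 October 2027 + 92 days = 20 January 2028. 20 January 2028 is a Thursday and is not a listed holiday, so no roll-forward applies.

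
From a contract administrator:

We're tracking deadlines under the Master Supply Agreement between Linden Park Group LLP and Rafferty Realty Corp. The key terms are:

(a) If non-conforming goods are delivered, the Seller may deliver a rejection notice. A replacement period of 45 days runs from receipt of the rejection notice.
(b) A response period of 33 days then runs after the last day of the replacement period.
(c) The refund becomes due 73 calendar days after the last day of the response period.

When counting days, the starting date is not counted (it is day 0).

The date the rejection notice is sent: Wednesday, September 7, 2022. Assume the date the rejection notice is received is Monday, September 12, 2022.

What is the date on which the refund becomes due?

February 10, 2023

The last day of the replacement period: 45 calendar days after September 12, 2022 is October 27, 2022.
Adding 33 calendar days to October 27, 2022 gives November 29, 2022, which is the last day of the response period.
The date on which the refund becomes due: November 29, 2022 + 73 days = February 10, 2023.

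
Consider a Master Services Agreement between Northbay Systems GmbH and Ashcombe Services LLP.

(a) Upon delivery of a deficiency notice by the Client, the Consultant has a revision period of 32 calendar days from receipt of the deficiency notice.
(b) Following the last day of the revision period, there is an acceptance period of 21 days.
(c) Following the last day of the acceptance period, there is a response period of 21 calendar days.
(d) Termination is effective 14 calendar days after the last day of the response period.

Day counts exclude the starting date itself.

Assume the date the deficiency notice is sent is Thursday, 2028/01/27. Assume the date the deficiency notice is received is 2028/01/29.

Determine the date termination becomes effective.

2028/04/26

The last day of the revision period: 2028/01/29 + 32 days = 2028/03/01.
The last day of the acceptance period: 21 calendar days after 2028/03/01 is 2028/03/22.
The last day of the response period: 21 calendar days after 2028/03/22 is 2028/04/12.
The date termination becomes effective: 2028/04/12 + 14 days = 2028/04/26.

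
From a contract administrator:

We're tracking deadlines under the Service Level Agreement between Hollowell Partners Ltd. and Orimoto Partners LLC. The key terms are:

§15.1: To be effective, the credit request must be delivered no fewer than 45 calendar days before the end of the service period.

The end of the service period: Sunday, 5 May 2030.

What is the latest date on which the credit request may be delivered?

Counting back 45 calendar days from 5 May 2030 gives 21 March 2030.

21 March 2030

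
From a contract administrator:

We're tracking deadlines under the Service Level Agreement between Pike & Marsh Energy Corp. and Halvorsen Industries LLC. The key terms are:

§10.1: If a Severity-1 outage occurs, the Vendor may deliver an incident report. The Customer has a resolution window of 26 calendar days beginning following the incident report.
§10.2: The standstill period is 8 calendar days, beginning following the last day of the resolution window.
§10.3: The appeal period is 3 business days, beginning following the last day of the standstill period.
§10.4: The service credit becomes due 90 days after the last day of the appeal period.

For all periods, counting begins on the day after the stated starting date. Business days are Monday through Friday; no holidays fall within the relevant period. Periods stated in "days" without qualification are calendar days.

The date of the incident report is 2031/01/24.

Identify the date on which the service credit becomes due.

2031/06/02

The last day of the resolution window: 26 calendar days after 2031/01/24 is 2031/02/19.
The last day of the standstill period: 2031/02/19 + 8 days = 2031/02/27.
From Thursday, 2031/02/27, 3 business days (Feb 28, Mar 3, Mar 4, skipping weekends) brings us to Tuesday, 2031/03/04, which is the last day of the appeal period.
The date on which the service credit becomes due: 2031/03/04 + 90 days = 2031/06/02.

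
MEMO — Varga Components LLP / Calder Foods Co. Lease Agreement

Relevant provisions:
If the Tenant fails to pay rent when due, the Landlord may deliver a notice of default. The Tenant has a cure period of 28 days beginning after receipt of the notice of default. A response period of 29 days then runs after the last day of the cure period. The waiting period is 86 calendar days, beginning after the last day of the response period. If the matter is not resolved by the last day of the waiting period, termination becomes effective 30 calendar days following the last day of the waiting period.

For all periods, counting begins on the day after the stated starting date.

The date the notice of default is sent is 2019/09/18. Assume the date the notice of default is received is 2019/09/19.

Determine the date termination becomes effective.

The last day of the cure period: 28 calendar days after 2019/09/19 is 2019/10/17.
Adding 29 calendar days to 2019/10/17 gives 2019/11/15, which is the last day of the response period.
The last day of the waiting period: 2019/11/15 + 86 days = 2020/02/09.
The date termination becomes effective: 30 calendar days after 2020/02/09 is 2020/03/10.

2020/03/10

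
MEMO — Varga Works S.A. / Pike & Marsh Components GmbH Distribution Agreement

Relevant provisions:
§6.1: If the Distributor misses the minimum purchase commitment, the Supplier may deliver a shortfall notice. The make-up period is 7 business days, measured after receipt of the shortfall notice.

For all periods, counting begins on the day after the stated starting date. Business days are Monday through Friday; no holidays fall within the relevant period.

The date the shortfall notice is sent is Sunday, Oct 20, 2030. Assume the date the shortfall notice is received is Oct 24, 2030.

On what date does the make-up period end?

Nov 4, 2030

The last day of the make-up period: 7 business days after Thursday, Oct 24, 2030, skipping weekends — Oct 25, Oct 28, Oct 29, Oct 30, Oct 31, Nov 1, Nov 4 — lands on Monday, Nov 4, 2030.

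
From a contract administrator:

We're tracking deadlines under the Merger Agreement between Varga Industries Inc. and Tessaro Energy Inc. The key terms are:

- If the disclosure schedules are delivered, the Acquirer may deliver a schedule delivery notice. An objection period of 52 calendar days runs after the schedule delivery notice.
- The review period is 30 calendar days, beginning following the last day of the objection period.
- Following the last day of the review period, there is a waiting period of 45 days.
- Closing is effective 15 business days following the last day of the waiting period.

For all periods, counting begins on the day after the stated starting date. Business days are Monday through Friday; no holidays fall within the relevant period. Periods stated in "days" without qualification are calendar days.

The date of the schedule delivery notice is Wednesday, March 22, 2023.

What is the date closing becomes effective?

The last day of the objection period: 52 calendar days after March 22, 2023 is May 13, 2023.
Adding 30 calendar days to May 13, 2023 gives June 12, 2023, which is the last day of the review period.
The last day of the waiting period: June 12, 2023 + 45 days = July 27, 2023.
The date closing becomes effective: counting 15 business days from Thursday, July 27, 2023 (Jul 28, Jul 31, Aug 1, Aug 2, …, Aug 15, Aug 16, Aug 17, skipping weekends) reaches Thursday, August 17, 2023.

August 17, 2023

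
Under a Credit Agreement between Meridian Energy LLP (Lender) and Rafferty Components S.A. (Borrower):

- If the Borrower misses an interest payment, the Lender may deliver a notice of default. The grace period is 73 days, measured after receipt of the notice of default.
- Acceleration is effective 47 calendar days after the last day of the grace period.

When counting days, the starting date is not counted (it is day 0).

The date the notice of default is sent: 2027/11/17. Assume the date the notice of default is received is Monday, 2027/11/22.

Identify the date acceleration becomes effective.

The last day of the grace period: 73 calendar days after 2027/11/22 is 2028/02/03.
The date acceleration becomes effective: 47 calendar days after 2028/02/03 is 2028/03/21.

2028/03/21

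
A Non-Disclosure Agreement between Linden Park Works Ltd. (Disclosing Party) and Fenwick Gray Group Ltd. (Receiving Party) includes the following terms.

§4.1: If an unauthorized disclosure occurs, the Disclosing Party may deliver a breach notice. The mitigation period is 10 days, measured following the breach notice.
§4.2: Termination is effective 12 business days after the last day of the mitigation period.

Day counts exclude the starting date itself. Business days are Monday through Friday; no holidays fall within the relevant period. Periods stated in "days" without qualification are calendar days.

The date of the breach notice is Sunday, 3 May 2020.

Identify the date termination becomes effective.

29 May 2020

The last day of the mitigation period: 3 May 2020 + 10 days = 13 May 2020.
The date termination becomes effective: 12 business days after Wednesday, 13 May 2020, skipping weekends — May 14, May 15, May 18, May 19, …, May 27, May 28, May 29 — lands on Friday, 29 May 2020.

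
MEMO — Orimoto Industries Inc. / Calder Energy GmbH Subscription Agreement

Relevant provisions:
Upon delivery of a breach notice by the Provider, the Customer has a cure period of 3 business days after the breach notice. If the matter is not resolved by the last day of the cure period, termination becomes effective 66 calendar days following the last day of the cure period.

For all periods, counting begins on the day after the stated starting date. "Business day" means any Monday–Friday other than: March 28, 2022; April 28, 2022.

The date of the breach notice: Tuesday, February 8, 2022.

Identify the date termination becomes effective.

April 18, 2022

The last day of the cure period: 3 business days after Tuesday, February 8, 2022, skipping weekends — Feb 9, Feb 10, Feb 11 — lands on Friday, February 11, 2022.
The date termination becomes effective: February 11, 2022 + 66 days = April 18, 2022.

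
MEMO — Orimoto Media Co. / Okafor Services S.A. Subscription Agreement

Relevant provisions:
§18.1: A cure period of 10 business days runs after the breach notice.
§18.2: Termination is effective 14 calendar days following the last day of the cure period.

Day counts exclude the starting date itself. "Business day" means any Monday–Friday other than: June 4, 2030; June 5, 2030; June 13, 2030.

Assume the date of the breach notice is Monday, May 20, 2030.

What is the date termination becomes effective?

June 17, 2030

The last day of the cure period: counting 10 business days from Monday, May 20, 2030 (May 21, May 22, May 23, May 24, May 27, May 28, May 29, May 30, May 31, Jun 3, skipping weekends) reaches Monday, June 3, 2030.
The date termination becomes effective: June 3, 2030 + 14 days = June 17, 2030.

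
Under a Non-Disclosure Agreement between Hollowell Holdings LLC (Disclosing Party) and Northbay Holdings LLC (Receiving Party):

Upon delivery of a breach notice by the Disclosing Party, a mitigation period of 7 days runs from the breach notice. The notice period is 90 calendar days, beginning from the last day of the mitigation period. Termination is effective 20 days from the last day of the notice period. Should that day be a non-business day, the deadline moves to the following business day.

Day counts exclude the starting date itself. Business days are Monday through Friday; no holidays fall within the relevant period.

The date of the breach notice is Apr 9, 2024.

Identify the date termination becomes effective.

Aug 5, 2024

Adding 7 calendar days to Apr 9, 2024 gives Apr 16, 2024, which is the last day of the mitigation period.
The last day of the notice period: Apr 16, 2024 + 90 days = Jul 15, 2024.
The date termination becomes effective: 20 calendar days after Jul 15, 2024 is Aug 4, 2024. That falls on a Sunday, so it rolls to the next business day, Monday, Aug 5, 2024.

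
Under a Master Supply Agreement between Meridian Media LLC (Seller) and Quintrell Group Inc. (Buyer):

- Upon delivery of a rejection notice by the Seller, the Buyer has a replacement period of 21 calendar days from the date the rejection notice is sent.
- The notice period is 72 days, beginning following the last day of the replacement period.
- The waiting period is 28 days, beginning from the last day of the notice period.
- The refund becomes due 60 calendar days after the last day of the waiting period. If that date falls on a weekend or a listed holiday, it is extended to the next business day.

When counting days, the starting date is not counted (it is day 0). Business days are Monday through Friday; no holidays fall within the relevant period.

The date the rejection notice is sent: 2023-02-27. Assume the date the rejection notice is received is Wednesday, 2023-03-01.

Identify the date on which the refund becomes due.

The last day of the replacement period: 2023-02-27 + 21 days = 2023-03-20.
Adding 72 calendar days to 2023-03-20 gives 2023-05-31, which is the last day of the notice period.
Adding 28 calendar days to 2023-05-31 gives 2023-06-28, which is the last day of the waiting period.
Adding 60 calendar days to 2023-06-28 gives 2023-08-27, which is the date on which the refund becomes due. That falls on a Sunday, so it rolls to the next business day, Monday, 2023-08-28.

2023-08-28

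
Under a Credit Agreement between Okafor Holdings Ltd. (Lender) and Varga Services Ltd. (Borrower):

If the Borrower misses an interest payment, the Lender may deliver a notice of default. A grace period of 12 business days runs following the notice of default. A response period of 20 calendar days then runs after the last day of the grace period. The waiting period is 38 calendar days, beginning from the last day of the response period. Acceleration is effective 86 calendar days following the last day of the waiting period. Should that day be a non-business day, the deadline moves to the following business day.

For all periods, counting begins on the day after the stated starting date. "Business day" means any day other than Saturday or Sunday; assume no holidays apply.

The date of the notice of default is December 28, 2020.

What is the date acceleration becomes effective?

The last day of the grace period: counting 12 business days from Monday, December 28, 2020 (Dec 29, Dec 30, Dec 31, Jan 1, …, Jan 11, Jan 12, Jan 13, skipping weekends) reaches Wednesday, January 13, 2021.
Adding 20 calendar days to January 13, 2021 gives February 2, 2021, which is the last day of the response period.
The last day of the waiting period: 38 calendar days after February 2, 2021 is March 12, 2021.
The date acceleration becomes effective: 86 calendar days after March 12, 2021 is June 6, 2021. That falls on a Sunday, so it rolls to the next business day, Monday, June 7, 2021.

June 7, 2021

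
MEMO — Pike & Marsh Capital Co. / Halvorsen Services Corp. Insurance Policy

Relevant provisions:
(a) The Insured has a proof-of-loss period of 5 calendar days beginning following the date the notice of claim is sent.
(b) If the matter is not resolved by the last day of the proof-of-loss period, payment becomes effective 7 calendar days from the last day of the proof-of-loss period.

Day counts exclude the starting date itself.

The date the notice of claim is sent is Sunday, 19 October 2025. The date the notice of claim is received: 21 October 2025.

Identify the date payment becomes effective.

Adding 5 calendar days to 19 October 2025 gives 24 October 2025, which is the last day of the proof-of-loss period.
The date payment becomes effective: 24 October 2025 + 7 days = 31 October 2025.

31 October 2025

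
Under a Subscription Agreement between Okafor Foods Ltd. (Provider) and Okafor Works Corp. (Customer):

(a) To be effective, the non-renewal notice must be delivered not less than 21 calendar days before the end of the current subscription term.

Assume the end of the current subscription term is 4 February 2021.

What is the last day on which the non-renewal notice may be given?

14 January 2021

4 February 2021 minus 21 days is 14 January 2021.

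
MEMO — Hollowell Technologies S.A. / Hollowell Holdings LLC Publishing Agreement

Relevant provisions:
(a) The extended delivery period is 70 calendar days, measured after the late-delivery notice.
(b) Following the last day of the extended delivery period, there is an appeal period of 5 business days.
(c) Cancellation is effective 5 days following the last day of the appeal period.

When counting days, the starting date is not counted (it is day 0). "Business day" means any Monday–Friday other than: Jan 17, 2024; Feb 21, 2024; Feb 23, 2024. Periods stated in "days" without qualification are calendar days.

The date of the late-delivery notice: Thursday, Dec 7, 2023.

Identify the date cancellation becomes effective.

Adding 70 calendar days to Dec 7, 2023 gives Feb 15, 2024, which is the last day of the extended delivery period.
The last day of the appeal period: 5 business days after Thursday, Feb 15, 2024, skipping weekends and the listed holidays on Feb 21, Feb 23 — Feb 16, Feb 19, Feb 20, Feb 22, Feb 26 — lands on Monday, Feb 26, 2024.
The date cancellation becomes effective: Feb 26, 2024 + 5 days = Mar 2, 2024.

Mar 2, 2024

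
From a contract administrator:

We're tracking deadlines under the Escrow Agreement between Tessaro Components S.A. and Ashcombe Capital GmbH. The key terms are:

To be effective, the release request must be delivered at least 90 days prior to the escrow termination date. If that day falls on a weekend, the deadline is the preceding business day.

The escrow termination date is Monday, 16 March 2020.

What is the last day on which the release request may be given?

Counting back 90 calendar days from 16 March 2020 gives 17 December 2019. That is a Tuesday, so no adjustment is needed.

17 December 2019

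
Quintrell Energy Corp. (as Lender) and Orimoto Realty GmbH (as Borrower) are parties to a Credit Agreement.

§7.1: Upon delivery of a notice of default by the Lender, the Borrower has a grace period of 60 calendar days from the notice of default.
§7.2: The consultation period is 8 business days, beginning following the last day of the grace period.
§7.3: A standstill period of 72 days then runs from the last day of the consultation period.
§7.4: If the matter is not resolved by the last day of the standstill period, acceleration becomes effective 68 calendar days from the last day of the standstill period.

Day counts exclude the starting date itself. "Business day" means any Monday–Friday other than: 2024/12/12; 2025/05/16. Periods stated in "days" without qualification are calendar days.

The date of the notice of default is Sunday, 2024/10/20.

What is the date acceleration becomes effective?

The last day of the grace period: 60 calendar days after 2024/10/20 is 2024/12/19.
The last day of the consultation period: 8 business days after Thursday, 2024/12/19, skipping weekends — Dec 20, Dec 23, Dec 24, Dec 25, Dec 26, Dec 27, Dec 30, Dec 31 — lands on Tuesday, 2024/12/31.
The last day of the standstill period: 2024/12/31 + 72 days = 2025/03/13.
Adding 68 calendar days to 2025/03/13 gives 2025/05/20, which is the date acceleration becomes effective.

2025/05/20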